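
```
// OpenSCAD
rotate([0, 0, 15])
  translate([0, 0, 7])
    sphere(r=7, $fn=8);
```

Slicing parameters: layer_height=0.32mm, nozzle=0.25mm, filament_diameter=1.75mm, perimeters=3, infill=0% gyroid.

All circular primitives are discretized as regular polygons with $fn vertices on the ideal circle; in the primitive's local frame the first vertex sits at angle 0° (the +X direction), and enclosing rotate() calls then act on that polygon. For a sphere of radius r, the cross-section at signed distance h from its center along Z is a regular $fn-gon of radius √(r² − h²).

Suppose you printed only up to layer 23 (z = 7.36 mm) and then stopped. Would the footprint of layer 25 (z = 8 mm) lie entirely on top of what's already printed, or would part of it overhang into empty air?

entirely on top

Compare the two slices. At z = 7.36: the r=7 sphere slices to a regular 8-gon of circumradius 6.991 (√(r²−h²) with h=0.36 from center) (area = (8/2)·6.991²·sin(360°/8) = 138.23 mm²); (whole slice rotated 15° about Z — lengths, areas and connectivity unchanged). At z = 8: the sphere: section is a regular 8-gon, circumradius = √(r²−h²) = √(7²−1²) = 6.928 (area = (8/2)·6.928²·sin(360°/8) = 135.76 mm²); (whole slice rotated 15° about Z — lengths, areas and connectivity unchanged). Checking containment: the cross-section at z = 8 is a subset of the cross-section at z = 7.36.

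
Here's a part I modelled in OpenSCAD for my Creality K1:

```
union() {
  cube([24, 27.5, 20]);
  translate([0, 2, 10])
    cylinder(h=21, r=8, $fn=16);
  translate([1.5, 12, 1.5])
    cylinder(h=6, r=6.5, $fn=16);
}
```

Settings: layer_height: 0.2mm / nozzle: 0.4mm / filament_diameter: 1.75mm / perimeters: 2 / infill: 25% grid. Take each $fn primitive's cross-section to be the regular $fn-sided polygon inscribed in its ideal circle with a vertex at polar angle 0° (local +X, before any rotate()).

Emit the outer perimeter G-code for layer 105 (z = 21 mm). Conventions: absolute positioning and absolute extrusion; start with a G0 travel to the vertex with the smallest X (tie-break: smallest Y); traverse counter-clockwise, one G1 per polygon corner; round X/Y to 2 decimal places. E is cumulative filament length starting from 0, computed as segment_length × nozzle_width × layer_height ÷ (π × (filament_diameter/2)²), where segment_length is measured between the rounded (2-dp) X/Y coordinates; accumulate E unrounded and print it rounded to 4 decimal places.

G0 X-8.00 Y2.00 Z21.00
G1 X-7.39 Y-1.06 E0.1038
G1 X-5.66 Y-3.66 E0.2076
G1 X-3.06 Y-5.39 E0.3115
G1 X0.00 Y-6.00 E0.4153
G1 X3.06 Y-5.39 E0.5191
G1 X5.66 Y-3.66 E0.6229
G1 X7.39 Y-1.06 E0.7268
G1 X8.00 Y2.00 E0.8306
G1 X7.39 Y5.06 E0.9344
G1 X5.66 Y7.66 E1.0382
G1 X3.06 Y9.39 E1.1421
G1 X0.00 Y10.00 E1.2459
G1 X-3.06 Y9.39 E1.3497
G1 X-5.66 Y7.66 E1.4535
G1 X-7.39 Y5.06 E1.5574
G1 X-8.00 Y2.00 E1.6612

At z = 21 mm: the cube does not reach this height (z outside [0, 20]); the r=8 cylinder at (0, 2) gives a regular 16-gon of circumradius 8 (constant along its height); the cylinder at (1.5, 12) does not reach this height (z outside [1.5, 7.5]); Combining (union): only the r=8 cylinder at (0, 2) is present, so the union is just that shape — 1 connected region. The outline is a single polygon with 16 vertices. Extrusion per mm of travel: 0.4 × 0.2 / (π × 0.875²) = 0.033260. Accumulating E over each segment gives final E = 1.6612.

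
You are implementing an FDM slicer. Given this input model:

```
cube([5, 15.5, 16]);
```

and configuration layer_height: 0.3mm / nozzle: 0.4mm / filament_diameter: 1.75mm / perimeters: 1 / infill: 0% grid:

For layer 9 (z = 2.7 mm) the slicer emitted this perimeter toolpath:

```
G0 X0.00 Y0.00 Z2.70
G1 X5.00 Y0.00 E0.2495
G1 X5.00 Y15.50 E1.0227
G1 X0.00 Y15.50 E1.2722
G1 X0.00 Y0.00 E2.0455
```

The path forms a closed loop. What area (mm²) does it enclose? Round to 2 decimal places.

77.50 mm²

Apply the shoelace formula to the sequence of (X, Y) vertices; enclosed area = 77.50 mm².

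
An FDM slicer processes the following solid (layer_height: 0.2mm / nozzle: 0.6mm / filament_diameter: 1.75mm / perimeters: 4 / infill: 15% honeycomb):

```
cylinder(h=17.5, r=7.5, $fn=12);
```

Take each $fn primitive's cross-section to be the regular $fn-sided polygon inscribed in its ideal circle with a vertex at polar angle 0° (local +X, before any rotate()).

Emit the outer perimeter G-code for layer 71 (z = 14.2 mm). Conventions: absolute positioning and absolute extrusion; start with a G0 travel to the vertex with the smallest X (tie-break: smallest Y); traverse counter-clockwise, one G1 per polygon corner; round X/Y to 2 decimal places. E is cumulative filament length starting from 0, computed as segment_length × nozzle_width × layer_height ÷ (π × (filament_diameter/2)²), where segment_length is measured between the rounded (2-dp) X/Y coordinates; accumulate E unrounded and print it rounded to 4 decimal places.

At z = 14.2 mm: the cylinder: section is a regular 12-gon, circumradius r=7.5. The outline is a single polygon with 12 vertices. Extrusion per mm of travel: 0.6 × 0.2 / (π × 0.875²) = 0.049890. Accumulating E over each segment gives final E = 2.3251.

G0 X-7.50 Y0.00 Z14.20
G1 X-6.50 Y-3.75 E0.1936
G1 X-3.75 Y-6.50 E0.3877
G1 X0.00 Y-7.50 E0.5813
G1 X3.75 Y-6.50 E0.7749
G1 X6.50 Y-3.75 E0.9689
G1 X7.50 Y0.00 E1.1626
G1 X6.50 Y3.75 E1.3562
G1 X3.75 Y6.50 E1.5502
G1 X0.00 Y7.50 E1.7438
G1 X-3.75 Y6.50 E1.9375
G1 X-6.50 Y3.75 E2.1315
G1 X-7.50 Y0.00 E2.3251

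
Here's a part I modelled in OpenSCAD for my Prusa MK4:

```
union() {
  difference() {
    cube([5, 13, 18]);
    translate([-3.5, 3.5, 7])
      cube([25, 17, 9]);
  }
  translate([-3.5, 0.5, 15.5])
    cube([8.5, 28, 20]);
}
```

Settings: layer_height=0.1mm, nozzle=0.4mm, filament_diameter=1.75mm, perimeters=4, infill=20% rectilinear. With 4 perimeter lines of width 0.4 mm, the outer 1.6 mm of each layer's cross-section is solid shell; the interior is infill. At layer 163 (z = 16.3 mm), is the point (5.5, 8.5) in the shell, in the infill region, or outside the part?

outside

At z = 16.3 mm: the cube is present — its section is the full 5×13 rectangle; the cube at (-3.5, 3.5) does not reach this height (z outside [7, 16]); Taking the first minus the rest: none of the subtracted shapes is present at this height, so the 5×13 cube is unchanged — 1 connected region; the 8.5×28 cube at (-3.5, 0.5) contributes its full rectangle; Taking the union: the regions partially overlap (shared area 62.50 mm²), so overlapping operands fuse into one piece — 1 connected region. Overall, the cross-section is a single solid region. The nearest boundary edge runs (5.00, 13.00)→(5.00, 0.50); distance from the point to it = 0.50 mm. The point is not inside any of the regions above, so it lies outside the cross-section (0.50 mm from the nearest boundary).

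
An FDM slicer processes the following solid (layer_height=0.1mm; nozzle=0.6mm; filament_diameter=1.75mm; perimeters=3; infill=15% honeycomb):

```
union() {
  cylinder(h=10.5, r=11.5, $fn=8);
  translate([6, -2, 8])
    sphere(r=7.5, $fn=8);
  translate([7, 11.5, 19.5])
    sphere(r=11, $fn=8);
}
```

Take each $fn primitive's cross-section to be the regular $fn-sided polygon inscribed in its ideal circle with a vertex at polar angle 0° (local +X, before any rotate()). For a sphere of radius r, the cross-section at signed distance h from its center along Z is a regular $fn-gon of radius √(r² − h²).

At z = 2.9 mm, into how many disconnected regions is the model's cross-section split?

At z = 2.9 mm: the r=11.5 cylinder contributes a regular 8-gon of circumradius 11.5; the sphere at (6, -2): section is a regular 8-gon, circumradius = √(r²−h²) = √(7.5²−5.1²) = 5.499; the sphere at (7, 11.5) does not reach this height (|z−center|=16.600 > r=11); Taking the union: the regions partially overlap (shared area 81.73 mm²), so overlapping operands fuse into one piece — 1 connected region. The result has 1 disconnected region.

1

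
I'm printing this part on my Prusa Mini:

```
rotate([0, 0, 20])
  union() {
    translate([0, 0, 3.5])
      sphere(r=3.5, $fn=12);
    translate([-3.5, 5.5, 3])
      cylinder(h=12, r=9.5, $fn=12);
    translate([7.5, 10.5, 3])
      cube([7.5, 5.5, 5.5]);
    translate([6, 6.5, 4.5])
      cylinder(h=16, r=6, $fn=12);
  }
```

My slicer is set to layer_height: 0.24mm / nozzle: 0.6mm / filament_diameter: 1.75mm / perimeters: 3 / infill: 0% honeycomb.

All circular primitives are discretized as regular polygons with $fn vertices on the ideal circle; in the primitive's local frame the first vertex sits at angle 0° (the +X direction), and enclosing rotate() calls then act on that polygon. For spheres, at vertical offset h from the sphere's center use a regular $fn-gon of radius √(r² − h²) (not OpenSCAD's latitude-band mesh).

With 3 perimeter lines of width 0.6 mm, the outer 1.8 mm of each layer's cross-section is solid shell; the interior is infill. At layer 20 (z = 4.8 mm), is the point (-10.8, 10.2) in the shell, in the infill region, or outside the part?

shell

At z = 4.8 mm: the sphere: section is a regular 12-gon, circumradius = √(r²−h²) = √(3.5²−1.3²) = 3.250; the r=9.5 cylinder at (-3.5, 5.5) contributes a regular 12-gon of circumradius 9.5; the cube at (7.5, 10.5) is present — its section is the full 7.5×5.5 rectangle; the cylinder at (6, 6.5): section is a regular 12-gon, circumradius r=6; Merging all regions: the regions partially overlap (shared area 77.28 mm²), so overlapping operands fuse into one piece — 1 connected region; (rotated 20° about Z; rotation is an isometry so areas/perimeters/island counts are preserved). Overall, the cross-section is a single solid region. Undo the 20° rotation: the query point maps to (-6.660, 13.279) in the un-rotated model frame. The nearest boundary edge runs (-8.25, 13.73)→(-3.50, 15.00); distance from the point to it = 0.84 mm. The point is inside the cross-section, 0.84 mm from the nearest boundary — within the 1.8 mm shell band (3 × 0.6).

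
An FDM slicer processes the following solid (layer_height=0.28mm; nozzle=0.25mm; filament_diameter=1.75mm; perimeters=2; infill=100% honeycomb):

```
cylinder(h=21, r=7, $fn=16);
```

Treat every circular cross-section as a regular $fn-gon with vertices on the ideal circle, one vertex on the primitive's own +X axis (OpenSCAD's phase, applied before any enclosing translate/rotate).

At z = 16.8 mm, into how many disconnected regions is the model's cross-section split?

1

At z = 16.8 mm: the r=7 cylinder contributes a regular 16-gon of circumradius 7. The result has 1 disconnected region.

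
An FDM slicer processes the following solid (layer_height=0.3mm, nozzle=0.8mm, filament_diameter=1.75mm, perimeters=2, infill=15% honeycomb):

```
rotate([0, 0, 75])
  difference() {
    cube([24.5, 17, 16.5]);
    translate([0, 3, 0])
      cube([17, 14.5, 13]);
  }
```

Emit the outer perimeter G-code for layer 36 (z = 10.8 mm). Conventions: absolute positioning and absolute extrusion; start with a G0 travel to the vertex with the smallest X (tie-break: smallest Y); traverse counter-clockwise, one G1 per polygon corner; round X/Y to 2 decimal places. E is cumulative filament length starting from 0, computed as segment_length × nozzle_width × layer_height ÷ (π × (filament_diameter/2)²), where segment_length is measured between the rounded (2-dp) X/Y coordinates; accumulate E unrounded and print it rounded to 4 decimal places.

G0 X-12.02 Y20.82 Z10.80
G1 X1.50 Y17.20 E1.3966
G1 X-2.90 Y0.78 E3.0927
G1 X0.00 Y0.00 E3.3924
G1 X6.34 Y23.67 E5.8375
G1 X-10.08 Y28.07 E7.5336
G1 X-12.02 Y20.82 E8.2825

At z = 10.8 mm: the cube is present — its section is the full 24.5×17 rectangle; the 17×14.5 cube at (0, 3) contributes its full rectangle; Subtracting the remaining from the first: starting from the 24.5×17 cube, the 17×14.5 cube at (0, 3) partially overlaps it — only the 238.00 mm² overlap (of its 246.50 mm²) is removed, clipping the outline — 1 connected region; (rotated 75° about Z; rotation is an isometry so areas/perimeters/island counts are preserved). The outline is a single polygon with 6 vertices. Extrusion per mm of travel: 0.8 × 0.3 / (π × 0.875²) = 0.099780. Accumulating E over each segment gives final E = 8.2825.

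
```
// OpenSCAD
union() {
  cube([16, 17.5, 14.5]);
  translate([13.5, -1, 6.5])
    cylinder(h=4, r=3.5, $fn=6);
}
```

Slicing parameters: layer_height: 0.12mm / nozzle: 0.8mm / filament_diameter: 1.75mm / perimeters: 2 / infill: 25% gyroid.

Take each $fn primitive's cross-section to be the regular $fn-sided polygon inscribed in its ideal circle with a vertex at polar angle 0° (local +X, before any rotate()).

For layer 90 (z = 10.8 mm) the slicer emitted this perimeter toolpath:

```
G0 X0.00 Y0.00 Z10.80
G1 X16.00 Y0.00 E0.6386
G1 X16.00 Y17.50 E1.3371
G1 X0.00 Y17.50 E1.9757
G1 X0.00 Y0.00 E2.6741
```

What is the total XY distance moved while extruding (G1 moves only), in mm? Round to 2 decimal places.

67.00 mm

Sum the Euclidean lengths of each G1 segment: total = 67.00 mm.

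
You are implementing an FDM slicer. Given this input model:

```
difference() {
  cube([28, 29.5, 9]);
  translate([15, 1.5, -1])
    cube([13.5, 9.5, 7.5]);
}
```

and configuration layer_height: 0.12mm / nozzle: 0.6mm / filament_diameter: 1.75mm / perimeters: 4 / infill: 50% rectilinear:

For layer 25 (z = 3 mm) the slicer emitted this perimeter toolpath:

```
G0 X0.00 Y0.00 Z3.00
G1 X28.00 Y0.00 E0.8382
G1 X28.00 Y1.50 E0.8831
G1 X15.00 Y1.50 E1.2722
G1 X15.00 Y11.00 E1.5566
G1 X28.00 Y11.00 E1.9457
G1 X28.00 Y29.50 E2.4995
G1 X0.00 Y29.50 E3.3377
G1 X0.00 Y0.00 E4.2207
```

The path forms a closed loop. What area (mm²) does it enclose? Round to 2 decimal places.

Apply the shoelace formula to the sequence of (X, Y) vertices; enclosed area = 702.50 mm².

702.50 mm²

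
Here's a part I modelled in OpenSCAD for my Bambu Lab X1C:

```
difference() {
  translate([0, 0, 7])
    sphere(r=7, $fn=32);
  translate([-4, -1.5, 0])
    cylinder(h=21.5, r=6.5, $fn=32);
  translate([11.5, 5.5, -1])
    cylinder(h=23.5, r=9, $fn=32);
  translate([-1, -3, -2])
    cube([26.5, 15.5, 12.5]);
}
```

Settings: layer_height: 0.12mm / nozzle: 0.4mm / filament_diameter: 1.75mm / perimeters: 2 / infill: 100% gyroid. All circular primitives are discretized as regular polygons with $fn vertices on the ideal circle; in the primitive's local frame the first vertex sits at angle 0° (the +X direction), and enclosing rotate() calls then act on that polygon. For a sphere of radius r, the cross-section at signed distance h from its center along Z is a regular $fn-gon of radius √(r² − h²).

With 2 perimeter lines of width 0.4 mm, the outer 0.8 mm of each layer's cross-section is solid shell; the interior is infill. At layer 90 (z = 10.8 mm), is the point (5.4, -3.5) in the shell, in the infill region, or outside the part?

outside

At z = 10.8 mm: the r=7 sphere contributes a regular 32-gon of circumradius √(7²−3.8²) = 5.879; the r=6.5 cylinder at (-4, -1.5) contributes a regular 32-gon of circumradius 6.5; the r=9 cylinder at (11.5, 5.5) gives a regular 32-gon of circumradius 9 (constant along its height); the cube at (-1, -3) does not reach this height (z outside [-2, 10.5]); Taking the first minus the rest: starting from the r=7 sphere, the r=6.5 cylinder at (-4, -1.5) partially overlaps it — only the 67.65 mm² overlap (of its 131.88 mm²) is removed, clipping the outline; the r=9 cylinder at (11.5, 5.5) partially overlaps it — only the 10.40 mm² overlap (of its 252.84 mm²) is removed, clipping the outline — 1 connected region. Overall, the cross-section is a single solid region. The nearest boundary edge runs (5.43, -2.25)→(4.89, -3.27); distance from the point to it = 0.56 mm. The point is not inside any of the regions above, so it lies outside the cross-section (0.56 mm from the nearest boundary).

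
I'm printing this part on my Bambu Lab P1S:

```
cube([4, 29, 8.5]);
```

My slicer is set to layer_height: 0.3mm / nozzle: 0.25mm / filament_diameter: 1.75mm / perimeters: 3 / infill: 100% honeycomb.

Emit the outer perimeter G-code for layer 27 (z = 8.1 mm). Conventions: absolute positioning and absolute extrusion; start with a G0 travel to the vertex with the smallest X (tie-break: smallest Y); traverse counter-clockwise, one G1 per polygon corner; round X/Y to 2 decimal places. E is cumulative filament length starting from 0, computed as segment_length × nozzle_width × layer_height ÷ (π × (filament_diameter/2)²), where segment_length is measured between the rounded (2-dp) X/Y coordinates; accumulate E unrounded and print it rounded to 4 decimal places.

G0 X0.00 Y0.00 Z8.10
G1 X4.00 Y0.00 E0.1247
G1 X4.00 Y29.00 E1.0290
G1 X0.00 Y29.00 E1.1537
G1 X0.00 Y0.00 E2.0580

At z = 8.1 mm: the cube (footprint 4×29) is included at this height. The outline is a single polygon with 4 vertices. Extrusion per mm of travel: 0.25 × 0.3 / (π × 0.875²) = 0.031181. Accumulating E over each segment gives final E = 2.0580.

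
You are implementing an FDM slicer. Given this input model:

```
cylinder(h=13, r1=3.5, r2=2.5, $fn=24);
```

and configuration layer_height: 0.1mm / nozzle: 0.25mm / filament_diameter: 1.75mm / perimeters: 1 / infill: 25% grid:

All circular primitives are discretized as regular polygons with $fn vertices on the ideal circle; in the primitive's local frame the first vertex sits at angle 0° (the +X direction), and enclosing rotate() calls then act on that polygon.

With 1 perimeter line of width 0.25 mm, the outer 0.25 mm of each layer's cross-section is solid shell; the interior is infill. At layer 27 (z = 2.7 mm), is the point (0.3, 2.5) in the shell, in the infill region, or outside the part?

infill

At z = 2.7 mm: the cone (r1=3.5→r2=2.5) has section circumradius 3.292 here — a regular 24-gon. Overall, the cross-section is a single solid region. The nearest boundary edge runs (0.85, 3.18)→(0.00, 3.29); distance from the point to it = 0.75 mm. The point is inside the cross-section and 0.75 mm from the nearest boundary — more than the 0.25 mm shell width (1 × 0.25), so it's in the infill interior.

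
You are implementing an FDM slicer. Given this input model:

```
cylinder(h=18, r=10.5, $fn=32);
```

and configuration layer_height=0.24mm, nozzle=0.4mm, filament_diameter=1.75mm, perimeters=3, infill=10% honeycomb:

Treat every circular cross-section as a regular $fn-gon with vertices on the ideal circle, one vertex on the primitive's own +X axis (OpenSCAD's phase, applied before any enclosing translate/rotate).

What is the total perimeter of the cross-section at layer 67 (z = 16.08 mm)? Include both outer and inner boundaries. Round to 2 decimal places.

65.87 mm

At z = 16.08 mm: the cylinder: section is a regular 32-gon, circumradius r=10.5 (perimeter = 2·32·10.500·sin(180°/32) = 65.87 mm). Overall, the cross-section is a single solid region. Total boundary length (outer) = 65.87 mm.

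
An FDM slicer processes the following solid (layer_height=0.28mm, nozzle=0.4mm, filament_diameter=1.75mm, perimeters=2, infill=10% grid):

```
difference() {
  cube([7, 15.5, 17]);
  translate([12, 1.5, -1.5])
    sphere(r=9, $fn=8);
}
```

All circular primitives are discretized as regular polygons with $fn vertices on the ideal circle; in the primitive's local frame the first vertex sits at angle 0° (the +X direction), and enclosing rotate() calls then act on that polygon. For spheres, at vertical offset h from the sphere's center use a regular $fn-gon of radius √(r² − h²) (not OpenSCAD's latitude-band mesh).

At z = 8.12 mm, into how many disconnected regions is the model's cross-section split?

At z = 8.12 mm: the 7×15.5 cube contributes its full rectangle; the sphere at (12, 1.5) is not intersected at this z (|z−center|=9.620 > r=9); Taking the first minus the rest: none of the subtracted shapes is present at this height, so the 7×15.5 cube is unchanged — 1 connected region. The result has 1 disconnected region.

1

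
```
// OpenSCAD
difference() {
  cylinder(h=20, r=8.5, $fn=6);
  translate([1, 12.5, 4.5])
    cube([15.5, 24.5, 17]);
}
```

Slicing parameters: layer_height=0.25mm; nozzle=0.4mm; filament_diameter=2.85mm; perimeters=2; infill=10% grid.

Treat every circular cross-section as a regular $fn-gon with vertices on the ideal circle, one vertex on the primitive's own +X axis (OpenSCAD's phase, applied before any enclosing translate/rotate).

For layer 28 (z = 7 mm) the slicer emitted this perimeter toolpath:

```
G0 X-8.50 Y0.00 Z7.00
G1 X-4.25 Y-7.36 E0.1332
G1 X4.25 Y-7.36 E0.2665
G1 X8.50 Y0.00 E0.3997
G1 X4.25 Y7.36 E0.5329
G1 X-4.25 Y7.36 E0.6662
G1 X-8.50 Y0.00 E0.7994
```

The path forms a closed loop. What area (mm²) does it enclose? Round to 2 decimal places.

Apply the shoelace formula to the sequence of (X, Y) vertices; enclosed area = 187.68 mm².

187.68 mm²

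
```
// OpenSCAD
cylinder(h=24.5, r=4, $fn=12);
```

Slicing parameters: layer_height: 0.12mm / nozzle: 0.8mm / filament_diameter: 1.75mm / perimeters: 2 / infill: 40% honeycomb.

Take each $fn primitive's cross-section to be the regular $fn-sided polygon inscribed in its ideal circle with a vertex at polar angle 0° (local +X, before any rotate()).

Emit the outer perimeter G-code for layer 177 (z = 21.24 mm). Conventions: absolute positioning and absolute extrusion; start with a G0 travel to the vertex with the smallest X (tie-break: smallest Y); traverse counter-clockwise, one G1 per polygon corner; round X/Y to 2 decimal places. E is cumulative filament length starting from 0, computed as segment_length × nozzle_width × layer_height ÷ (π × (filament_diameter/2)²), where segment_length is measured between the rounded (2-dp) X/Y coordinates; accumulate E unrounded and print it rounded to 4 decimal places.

G0 X-4.00 Y0.00 Z21.24
G1 X-3.46 Y-2.00 E0.0827
G1 X-2.00 Y-3.46 E0.1651
G1 X0.00 Y-4.00 E0.2478
G1 X2.00 Y-3.46 E0.3305
G1 X3.46 Y-2.00 E0.4129
G1 X4.00 Y0.00 E0.4955
G1 X3.46 Y2.00 E0.5782
G1 X2.00 Y3.46 E0.6606
G1 X0.00 Y4.00 E0.7433
G1 X-2.00 Y3.46 E0.8260
G1 X-3.46 Y2.00 E0.9084
G1 X-4.00 Y0.00 E0.9911

At z = 21.24 mm: the cylinder: section is a regular 12-gon, circumradius r=4. The outline is a single polygon with 12 vertices. Extrusion per mm of travel: 0.8 × 0.12 / (π × 0.875²) = 0.039912. Accumulating E over each segment gives final E = 0.9911.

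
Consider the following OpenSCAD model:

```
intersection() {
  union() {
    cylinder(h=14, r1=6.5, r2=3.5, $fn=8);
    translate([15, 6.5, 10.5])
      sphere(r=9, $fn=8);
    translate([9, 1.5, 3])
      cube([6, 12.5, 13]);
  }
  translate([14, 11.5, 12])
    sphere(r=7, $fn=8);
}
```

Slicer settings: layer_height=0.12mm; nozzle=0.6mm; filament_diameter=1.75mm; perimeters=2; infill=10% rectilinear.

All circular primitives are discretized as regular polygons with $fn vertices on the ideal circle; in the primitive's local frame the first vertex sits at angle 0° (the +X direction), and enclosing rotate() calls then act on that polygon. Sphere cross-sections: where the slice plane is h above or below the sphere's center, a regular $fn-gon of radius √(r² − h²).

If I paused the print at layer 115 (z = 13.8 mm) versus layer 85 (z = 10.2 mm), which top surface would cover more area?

layer 85 (z = 10.2 mm)

Layer 115 (z = 13.8): the cone: at t=0.986 of its height the radius interpolates to r₁+(r₂−r₁)t = 3.543, giving a regular 8-gon of that circumradius (area = (8/2)·3.543²·sin(360°/8) = 35.50 mm²); the r=9 sphere at (15, 6.5) slices to a regular 8-gon of circumradius 8.373 (√(r²−h²) with h=3.3 from center) (area = (8/2)·8.373²·sin(360°/8) = 198.30 mm²); the cube at (9, 1.5) (footprint 6×12.5) is included at this height (area 75.00 mm²); Combining (union): the regions partially overlap — summed areas 308.80 mm² minus the doubly-counted overlap 71.86 mm² gives 236.95 mm² — area = 236.95 mm²; the r=7 sphere at (14, 11.5) contributes a regular 8-gon of circumradius √(7²−1.8²) = 6.765 (area = (8/2)·6.765²·sin(360°/8) = 129.43 mm²); Keeping only the common overlap: the r=7 sphere at (14, 11.5) partially overlaps that combined region; clipping to the common part keeps 91.77 mm² — area = 91.77 mm². So its area = 91.77 mm². Layer 85 (z = 10.2): the cone (r1=6.5→r2=3.5) has section circumradius 4.314 here — a regular 8-gon (area = (8/2)·4.314²·sin(360°/8) = 52.65 mm²); the sphere at (15, 6.5): section is a regular 8-gon, circumradius = √(r²−h²) = √(9²−0.3²) = 8.995 (area = (8/2)·8.995²·sin(360°/8) = 228.85 mm²); the cube at (9, 1.5) is present — its section is the full 6×12.5 rectangle (area 75.00 mm²); Combining (union): the regions partially overlap — summed areas 356.49 mm² minus the doubly-counted overlap 73.82 mm² gives 282.68 mm² — area = 282.68 mm²; the sphere at (14, 11.5): section is a regular 8-gon, circumradius = √(r²−h²) = √(7²−1.8²) = 6.765 (area = (8/2)·6.765²·sin(360°/8) = 129.43 mm²); After intersecting: the r=7 sphere at (14, 11.5) partially overlaps that combined region; clipping to the common part keeps 98.39 mm² — area = 98.39 mm². So its area = 98.39 mm². Layer 85 is larger (98.39 vs 91.77 mm²).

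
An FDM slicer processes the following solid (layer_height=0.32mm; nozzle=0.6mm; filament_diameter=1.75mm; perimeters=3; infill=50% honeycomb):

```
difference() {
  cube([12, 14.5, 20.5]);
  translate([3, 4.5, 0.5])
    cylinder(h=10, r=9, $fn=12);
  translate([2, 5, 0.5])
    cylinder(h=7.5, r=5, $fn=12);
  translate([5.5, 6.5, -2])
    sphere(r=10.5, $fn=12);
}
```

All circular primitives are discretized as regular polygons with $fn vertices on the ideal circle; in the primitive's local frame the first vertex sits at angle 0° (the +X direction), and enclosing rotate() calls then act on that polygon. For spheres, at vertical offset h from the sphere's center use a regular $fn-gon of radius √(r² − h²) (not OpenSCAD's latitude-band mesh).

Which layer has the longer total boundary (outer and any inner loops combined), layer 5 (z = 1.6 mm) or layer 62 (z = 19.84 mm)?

layer 62 (z = 19.84 mm)

Layer 5 (z = 1.6): the cube (footprint 12×14.5) is included at this height (perimeter 53.00 mm); the r=9 cylinder at (3, 4.5) gives a regular 12-gon of circumradius 9 (constant along its height) (perimeter = 2·12·9.000·sin(180°/12) = 55.90 mm); the cylinder at (2, 5): section is a regular 12-gon, circumradius r=5 (perimeter = 2·12·5.000·sin(180°/12) = 31.06 mm); the r=10.5 sphere at (5.5, 6.5) slices to a regular 12-gon of circumradius 9.864 (√(r²−h²) with h=3.6 from center) (perimeter = 2·12·9.864·sin(180°/12) = 61.27 mm); Subtracting the remaining from the first: starting from the 12×14.5 cube, the r=9 cylinder at (3, 4.5) partially overlaps it — only the 137.83 mm² overlap (of its 243.00 mm²) is removed, clipping the outline; the r=5 cylinder at (2, 5) misses the remaining region (no effect); the r=10.5 sphere at (5.5, 6.5) partially overlaps it — only the 35.64 mm² overlap (of its 291.87 mm²) is removed, clipping the outline — boundary = 3.59 mm. So its perimeter = 3.59 mm. Layer 62 (z = 19.84): the cube is present — its section is the full 12×14.5 rectangle (perimeter 53.00 mm); the cylinder at (3, 4.5) is absent (z outside [0.5, 10.5]); the cylinder at (2, 5) is not intersected at this z (z outside [0.5, 8]); the sphere at (5.5, 6.5) does not reach this height (|z−center|=21.840 > r=10.5); After the difference (first − rest): none of the subtracted shapes is present at this height, so the 12×14.5 cube is unchanged — boundary = 53.00 mm. So its perimeter = 53.00 mm. Layer 62 is larger (53.00 vs 3.59 mm).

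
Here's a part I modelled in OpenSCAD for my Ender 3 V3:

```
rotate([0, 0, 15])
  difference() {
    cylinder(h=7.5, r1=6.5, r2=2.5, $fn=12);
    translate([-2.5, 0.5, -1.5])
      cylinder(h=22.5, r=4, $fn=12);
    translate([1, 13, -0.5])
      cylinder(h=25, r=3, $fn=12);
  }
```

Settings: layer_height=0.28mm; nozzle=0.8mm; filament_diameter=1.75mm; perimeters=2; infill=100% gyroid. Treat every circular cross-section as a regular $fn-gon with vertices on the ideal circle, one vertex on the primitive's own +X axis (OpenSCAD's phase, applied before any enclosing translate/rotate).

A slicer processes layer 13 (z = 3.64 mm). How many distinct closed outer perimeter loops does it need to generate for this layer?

At z = 3.64 mm: the cone: at t=0.485 of its height the radius interpolates to r₁+(r₂−r₁)t = 4.559, giving a regular 12-gon of that circumradius; the r=4 cylinder at (-2.5, 0.5) gives a regular 12-gon of circumradius 4 (constant along its height); the r=3 cylinder at (1, 13) gives a regular 12-gon of circumradius 3 (constant along its height); Taking the first minus the rest: starting from the cone, the r=4 cylinder at (-2.5, 0.5) partially overlaps it — only the 33.69 mm² overlap (of its 48.00 mm²) is removed, clipping the outline; the r=3 cylinder at (1, 13) misses the remaining region (no effect) — 1 connected region; (rotated 15° about Z; rotation is an isometry so areas/perimeters/island counts are preserved). The result has 1 disconnected region.

1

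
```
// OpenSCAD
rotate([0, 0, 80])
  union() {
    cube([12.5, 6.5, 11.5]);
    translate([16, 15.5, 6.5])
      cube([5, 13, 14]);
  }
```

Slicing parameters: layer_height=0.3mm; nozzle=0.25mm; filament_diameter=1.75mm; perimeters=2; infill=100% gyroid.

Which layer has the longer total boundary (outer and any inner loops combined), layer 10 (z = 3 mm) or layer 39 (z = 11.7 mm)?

layer 10 (z = 3 mm)

Layer 10 (z = 3): the cube (footprint 12.5×6.5) is included at this height (perimeter 38.00 mm); the cube at (16, 15.5) does not reach this height (z outside [6.5, 20.5]); Merging all regions: only the 12.5×6.5 cube is present, so the union is just that shape — boundary = 38.00 mm; (rotated 80° about Z; rotation is an isometry so areas/perimeters/island counts are preserved). So its perimeter = 38.00 mm. Layer 39 (z = 11.7): the cube is not intersected at this z (z outside [0, 11.5]); the cube at (16, 15.5) is present — its section is the full 5×13 rectangle (perimeter 36.00 mm); Merging all regions: only the 5×13 cube at (16, 15.5) is present, so the union is just that shape — boundary = 36.00 mm; (rotated 80° about Z; rotation is an isometry so areas/perimeters/island counts are preserved). So its perimeter = 36.00 mm. Layer 10 is larger (38.00 vs 36.00 mm).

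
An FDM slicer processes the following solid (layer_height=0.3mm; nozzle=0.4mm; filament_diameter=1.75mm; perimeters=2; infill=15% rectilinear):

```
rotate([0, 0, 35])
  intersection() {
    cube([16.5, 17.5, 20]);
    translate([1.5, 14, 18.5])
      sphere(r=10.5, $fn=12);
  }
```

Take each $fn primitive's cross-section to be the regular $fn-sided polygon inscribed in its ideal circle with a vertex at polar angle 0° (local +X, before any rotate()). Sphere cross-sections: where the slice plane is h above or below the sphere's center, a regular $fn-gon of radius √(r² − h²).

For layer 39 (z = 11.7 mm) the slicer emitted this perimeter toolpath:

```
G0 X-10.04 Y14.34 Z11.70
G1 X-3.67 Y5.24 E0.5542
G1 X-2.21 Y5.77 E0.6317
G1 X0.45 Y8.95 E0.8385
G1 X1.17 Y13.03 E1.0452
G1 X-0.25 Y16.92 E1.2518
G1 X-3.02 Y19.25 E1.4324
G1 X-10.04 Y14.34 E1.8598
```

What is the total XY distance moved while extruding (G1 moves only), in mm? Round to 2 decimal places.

Sum the Euclidean lengths of each G1 segment: total = 37.28 mm.

37.28 mm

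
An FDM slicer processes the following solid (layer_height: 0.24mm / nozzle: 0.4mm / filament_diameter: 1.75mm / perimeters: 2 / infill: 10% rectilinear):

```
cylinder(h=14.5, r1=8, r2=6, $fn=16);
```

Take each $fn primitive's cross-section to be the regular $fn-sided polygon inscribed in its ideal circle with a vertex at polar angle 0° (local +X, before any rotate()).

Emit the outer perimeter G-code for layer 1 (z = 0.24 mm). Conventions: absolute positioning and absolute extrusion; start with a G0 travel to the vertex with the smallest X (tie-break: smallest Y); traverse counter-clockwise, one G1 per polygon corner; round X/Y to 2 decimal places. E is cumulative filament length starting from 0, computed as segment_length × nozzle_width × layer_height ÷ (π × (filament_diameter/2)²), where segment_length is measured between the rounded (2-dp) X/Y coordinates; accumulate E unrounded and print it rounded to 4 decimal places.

At z = 0.24 mm: the cone: at t=0.017 of its height the radius interpolates to r₁+(r₂−r₁)t = 7.967, giving a regular 16-gon of that circumradius. The outline is a single polygon with 16 vertices. Extrusion per mm of travel: 0.4 × 0.24 / (π × 0.875²) = 0.039912. Accumulating E over each segment gives final E = 1.9850.

G0 X-7.97 Y0.00 Z0.24
G1 X-7.36 Y-3.05 E0.1241
G1 X-5.63 Y-5.63 E0.2481
G1 X-3.05 Y-7.36 E0.3721
G1 X0.00 Y-7.97 E0.4962
G1 X3.05 Y-7.36 E0.6204
G1 X5.63 Y-5.63 E0.7444
G1 X7.36 Y-3.05 E0.8684
G1 X7.97 Y0.00 E0.9925
G1 X7.36 Y3.05 E1.1166
G1 X5.63 Y5.63 E1.2406
G1 X3.05 Y7.36 E1.3646
G1 X0.00 Y7.97 E1.4887
G1 X-3.05 Y7.36 E1.6129
G1 X-5.63 Y5.63 E1.7369
G1 X-7.36 Y3.05 E1.8608
G1 X-7.97 Y0.00 E1.9850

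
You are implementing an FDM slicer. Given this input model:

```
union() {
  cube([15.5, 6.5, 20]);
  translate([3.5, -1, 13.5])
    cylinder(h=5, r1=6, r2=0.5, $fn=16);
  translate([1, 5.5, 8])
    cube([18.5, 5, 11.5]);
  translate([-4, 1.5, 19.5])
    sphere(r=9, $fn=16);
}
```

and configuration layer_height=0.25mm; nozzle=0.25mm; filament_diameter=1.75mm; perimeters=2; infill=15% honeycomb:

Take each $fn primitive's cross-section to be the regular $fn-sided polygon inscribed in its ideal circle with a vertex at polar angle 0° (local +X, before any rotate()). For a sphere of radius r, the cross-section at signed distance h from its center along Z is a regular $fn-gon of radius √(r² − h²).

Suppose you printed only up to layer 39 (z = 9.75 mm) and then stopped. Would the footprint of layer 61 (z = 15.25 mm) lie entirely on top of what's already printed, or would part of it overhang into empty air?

Compare the two slices. At z = 9.75: the 15.5×6.5 cube contributes its full rectangle (area 100.75 mm²); the cone at (3.5, -1) is absent (z outside [13.5, 18.5]); the 18.5×5 cube at (1, 5.5) contributes its full rectangle (area 92.50 mm²); the sphere at (-4, 1.5) is absent (|z−center|=9.750 > r=9); Taking the union: the regions partially overlap — summed areas 193.25 mm² minus the doubly-counted overlap 14.50 mm² gives 178.75 mm² — area = 178.75 mm². At z = 15.25: the cube is present — its section is the full 15.5×6.5 rectangle (area 100.75 mm²); the cone at (3.5, -1) contributes a regular 16-gon of circumradius 4.075 (interpolated between r1=6 and r2=0.5 at t=0.350) (area = (16/2)·4.075²·sin(360°/16) = 50.84 mm²); the cube at (1, 5.5) (footprint 18.5×5) is included at this height (area 92.50 mm²); the r=9 sphere at (-4, 1.5) slices to a regular 16-gon of circumradius 7.933 (√(r²−h²) with h=4.25 from center) (area = (16/2)·7.933²·sin(360°/16) = 192.68 mm²); Taking the union: the regions partially overlap — summed areas 436.77 mm² minus the doubly-counted overlap 67.03 mm² gives 369.74 mm² — area = 369.74 mm². Checking containment: at z = 15.25 the cross-section extends beyond the z = 9.75 cross-section by about 190.99 mm².

part overhangs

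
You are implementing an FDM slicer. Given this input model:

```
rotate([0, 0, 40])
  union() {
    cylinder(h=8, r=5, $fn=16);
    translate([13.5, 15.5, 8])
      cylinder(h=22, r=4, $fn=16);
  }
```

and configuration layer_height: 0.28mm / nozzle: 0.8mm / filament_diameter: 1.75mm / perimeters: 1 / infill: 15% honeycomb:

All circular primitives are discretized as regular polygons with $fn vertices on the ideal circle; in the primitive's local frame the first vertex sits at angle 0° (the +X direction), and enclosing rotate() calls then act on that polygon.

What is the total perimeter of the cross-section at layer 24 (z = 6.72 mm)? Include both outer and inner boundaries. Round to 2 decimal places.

At z = 6.72 mm: the cylinder: section is a regular 16-gon, circumradius r=5 (perimeter = 2·16·5.000·sin(180°/16) = 31.21 mm); the cylinder at (13.5, 15.5) is absent (z outside [8, 30]); Combining (union): only the r=5 cylinder is present, so the union is just that shape — boundary = 31.21 mm; (rotated 40° about Z; rotation is an isometry so areas/perimeters/island counts are preserved). Overall, the cross-section is a single solid region. Total boundary length (outer) = 31.21 mm.

31.21 mm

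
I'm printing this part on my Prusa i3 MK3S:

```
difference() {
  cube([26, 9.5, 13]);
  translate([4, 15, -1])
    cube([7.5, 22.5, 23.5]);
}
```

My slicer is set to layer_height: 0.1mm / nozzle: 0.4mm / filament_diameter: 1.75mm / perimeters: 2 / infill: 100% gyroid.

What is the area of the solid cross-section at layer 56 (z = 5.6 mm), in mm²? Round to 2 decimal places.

247.00 mm²

At z = 5.6 mm: the cube (footprint 26×9.5) is included at this height (area 247.00 mm²); the 7.5×22.5 cube at (4, 15) contributes its full rectangle (area 168.75 mm²); Subtracting the remaining from the first: starting from the 26×9.5 cube (247.00 mm²), the 7.5×22.5 cube at (4, 15) misses the remaining region (no effect) — area = 247.00 mm². Overall, the cross-section is a single solid region. Net area = 247.00 mm².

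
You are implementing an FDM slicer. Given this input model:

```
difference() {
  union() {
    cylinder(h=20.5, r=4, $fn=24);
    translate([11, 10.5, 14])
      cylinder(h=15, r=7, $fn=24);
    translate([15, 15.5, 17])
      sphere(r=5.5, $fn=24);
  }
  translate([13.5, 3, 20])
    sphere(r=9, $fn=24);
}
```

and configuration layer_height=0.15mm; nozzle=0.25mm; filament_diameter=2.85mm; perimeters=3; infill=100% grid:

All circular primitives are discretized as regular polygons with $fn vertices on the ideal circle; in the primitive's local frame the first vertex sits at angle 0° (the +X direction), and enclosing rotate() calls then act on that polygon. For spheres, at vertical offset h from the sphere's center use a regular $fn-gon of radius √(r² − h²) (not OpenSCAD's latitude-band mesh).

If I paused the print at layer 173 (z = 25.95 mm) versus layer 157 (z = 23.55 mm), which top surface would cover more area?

layer 173 (z = 25.95 mm)

Layer 173 (z = 25.95): the cylinder does not reach this height (z outside [0, 20.5]); the r=7 cylinder at (11, 10.5) gives a regular 24-gon of circumradius 7 (constant along its height) (area = (24/2)·7.000²·sin(360°/24) = 152.19 mm²); the sphere at (15, 15.5) is not intersected at this z (|z−center|=8.950 > r=5.5); Combining (union): only the r=7 cylinder at (11, 10.5) is present, so the union is just that shape — area = 152.19 mm²; the r=9 sphere at (13.5, 3) contributes a regular 24-gon of circumradius √(9²−5.95²) = 6.753 (area = (24/2)·6.753²·sin(360°/24) = 141.62 mm²); After the difference (first − rest): starting from that combined region (152.19 mm²), the r=9 sphere at (13.5, 3) partially overlaps it — only the 45.10 mm² overlap (of its 141.62 mm²) is removed, clipping the outline — area = 107.08 mm². So its area = 107.08 mm². Layer 157 (z = 23.55): the cylinder is absent (z outside [0, 20.5]); the cylinder at (11, 10.5): section is a regular 24-gon, circumradius r=7 (area = (24/2)·7.000²·sin(360°/24) = 152.19 mm²); the sphere at (15, 15.5) is not intersected at this z (|z−center|=6.550 > r=5.5); Taking the union: only the r=7 cylinder at (11, 10.5) is present, so the union is just that shape — area = 152.19 mm²; the r=9 sphere at (13.5, 3) contributes a regular 24-gon of circumradius √(9²−3.55²) = 8.270 (area = (24/2)·8.270²·sin(360°/24) = 212.43 mm²); Subtracting the remaining from the first: starting from that combined region (152.19 mm²), the r=9 sphere at (13.5, 3) partially overlaps it — only the 66.20 mm² overlap (of its 212.43 mm²) is removed, clipping the outline — area = 85.98 mm². So its area = 85.98 mm². Layer 173 is larger (107.08 vs 85.98 mm²).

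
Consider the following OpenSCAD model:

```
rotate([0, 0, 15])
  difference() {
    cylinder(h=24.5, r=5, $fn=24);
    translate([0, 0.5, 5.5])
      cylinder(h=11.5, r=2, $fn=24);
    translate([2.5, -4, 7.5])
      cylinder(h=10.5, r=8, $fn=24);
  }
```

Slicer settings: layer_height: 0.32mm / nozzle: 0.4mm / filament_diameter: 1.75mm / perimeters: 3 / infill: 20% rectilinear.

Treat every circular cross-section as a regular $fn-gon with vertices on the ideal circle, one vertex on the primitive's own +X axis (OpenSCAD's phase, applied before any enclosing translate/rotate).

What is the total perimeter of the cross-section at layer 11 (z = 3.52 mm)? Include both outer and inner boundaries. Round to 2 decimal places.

31.33 mm

At z = 3.52 mm: the r=5 cylinder contributes a regular 24-gon of circumradius 5 (perimeter = 2·24·5.000·sin(180°/24) = 31.33 mm); the cylinder at (0, 0.5) does not reach this height (z outside [5.5, 17]); the cylinder at (2.5, -4) is not intersected at this z (z outside [7.5, 18]); Taking the first minus the rest: none of the subtracted shapes is present at this height, so the r=5 cylinder is unchanged — boundary = 31.33 mm; (rotated 15° about Z; rotation is an isometry so areas/perimeters/island counts are preserved). Overall, the cross-section is a single solid region. Total boundary length (outer) = 31.33 mm.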